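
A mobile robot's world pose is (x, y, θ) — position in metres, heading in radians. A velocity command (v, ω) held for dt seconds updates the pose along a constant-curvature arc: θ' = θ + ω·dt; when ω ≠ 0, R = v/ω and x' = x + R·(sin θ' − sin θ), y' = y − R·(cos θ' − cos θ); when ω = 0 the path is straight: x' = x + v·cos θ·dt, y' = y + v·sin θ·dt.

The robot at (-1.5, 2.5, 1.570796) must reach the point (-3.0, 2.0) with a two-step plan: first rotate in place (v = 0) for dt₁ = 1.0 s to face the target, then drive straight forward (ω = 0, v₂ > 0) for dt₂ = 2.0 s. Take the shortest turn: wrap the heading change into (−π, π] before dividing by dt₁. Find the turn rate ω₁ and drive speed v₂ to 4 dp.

heading to target = atan2(2−2.5, -3−-1.5) = -2.8198
Δθ = wrap(-2.8198 − 1.5708) = 1.8925; ω₁ = Δθ/dt₁ = 1.8925
distance = √((-3−-1.5)² + (2−2.5)²) = 1.5811; v₂ = distance/dt₂ = 0.7906

ω₁ = 1.8925, v₂ = 0.7906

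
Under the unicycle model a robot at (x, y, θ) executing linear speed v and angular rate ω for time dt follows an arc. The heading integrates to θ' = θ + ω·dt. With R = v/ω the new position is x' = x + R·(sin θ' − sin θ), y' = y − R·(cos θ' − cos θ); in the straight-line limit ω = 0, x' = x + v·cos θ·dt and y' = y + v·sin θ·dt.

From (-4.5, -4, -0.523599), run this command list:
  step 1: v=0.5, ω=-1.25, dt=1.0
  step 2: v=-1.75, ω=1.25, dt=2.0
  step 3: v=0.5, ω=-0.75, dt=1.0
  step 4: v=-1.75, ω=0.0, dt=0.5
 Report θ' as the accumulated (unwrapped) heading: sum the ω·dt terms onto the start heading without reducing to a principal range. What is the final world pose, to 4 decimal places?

(-7.0256, -2.9096, -0.0236)

step 1: θ'=-1.7736 (R=-0.4000) → pose (-4.3082, -4.4270, -1.7736)
step 2: θ'=0.7264 (R=-1.4000) → pose (-6.6094, -3.0984, 0.7264)
step 3: θ'=-0.0236 (R=-0.6667) → pose (-6.1508, -2.9303, -0.0236)
step 4: θ'=-0.0236 (straight) → pose (-7.0256, -2.9096, -0.0236)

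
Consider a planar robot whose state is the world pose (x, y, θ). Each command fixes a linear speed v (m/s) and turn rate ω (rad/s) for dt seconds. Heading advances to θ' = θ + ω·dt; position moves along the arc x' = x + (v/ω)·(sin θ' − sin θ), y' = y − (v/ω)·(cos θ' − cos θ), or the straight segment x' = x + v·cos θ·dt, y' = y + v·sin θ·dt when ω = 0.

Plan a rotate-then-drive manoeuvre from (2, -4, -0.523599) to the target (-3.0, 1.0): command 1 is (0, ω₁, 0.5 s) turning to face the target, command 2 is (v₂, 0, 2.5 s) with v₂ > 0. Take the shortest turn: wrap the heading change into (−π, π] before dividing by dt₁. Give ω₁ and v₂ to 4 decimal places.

heading to target = atan2(1−-4, -3−2) = 2.3562
Δθ = wrap(2.3562 − -0.5236) = 2.8798; ω₁ = Δθ/dt₁ = 5.7596
distance = √((-3−2)² + (1−-4)²) = 7.0711; v₂ = distance/dt₂ = 2.8284

ω₁ = 5.7596, v₂ = 2.8284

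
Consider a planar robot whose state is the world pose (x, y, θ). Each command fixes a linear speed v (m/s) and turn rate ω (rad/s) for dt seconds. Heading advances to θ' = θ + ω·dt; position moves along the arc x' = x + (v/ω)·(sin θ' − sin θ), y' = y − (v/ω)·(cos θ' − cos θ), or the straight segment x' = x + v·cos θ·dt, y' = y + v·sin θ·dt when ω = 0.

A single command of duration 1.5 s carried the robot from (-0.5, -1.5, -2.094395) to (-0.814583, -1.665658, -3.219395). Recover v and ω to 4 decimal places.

Δθ = -3.219395 − -2.094395 = -1.125000
ω = Δθ/dt = -1.125000/1.5 = -0.7500
R = Δx/(sin θ' − sin θ) = -0.3333
v = R·ω = -0.3333·-0.7500 = 0.2500

v = 0.2500, ω = -0.7500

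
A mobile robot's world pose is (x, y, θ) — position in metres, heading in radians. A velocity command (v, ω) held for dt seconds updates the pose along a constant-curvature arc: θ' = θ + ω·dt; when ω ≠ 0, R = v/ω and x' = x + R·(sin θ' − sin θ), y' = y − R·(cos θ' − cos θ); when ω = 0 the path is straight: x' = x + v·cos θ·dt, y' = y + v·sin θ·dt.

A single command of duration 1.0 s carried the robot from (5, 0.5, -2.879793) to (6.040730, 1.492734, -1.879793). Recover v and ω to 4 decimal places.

Δθ = -1.879793 − -2.879793 = 1.000000
ω = Δθ/dt = 1.000000/1.0 = 1.0000
R = Δx/(sin θ' − sin θ) = -1.5000
v = R·ω = -1.5000·1.0000 = -1.5000

v = -1.5000, ω = 1.0000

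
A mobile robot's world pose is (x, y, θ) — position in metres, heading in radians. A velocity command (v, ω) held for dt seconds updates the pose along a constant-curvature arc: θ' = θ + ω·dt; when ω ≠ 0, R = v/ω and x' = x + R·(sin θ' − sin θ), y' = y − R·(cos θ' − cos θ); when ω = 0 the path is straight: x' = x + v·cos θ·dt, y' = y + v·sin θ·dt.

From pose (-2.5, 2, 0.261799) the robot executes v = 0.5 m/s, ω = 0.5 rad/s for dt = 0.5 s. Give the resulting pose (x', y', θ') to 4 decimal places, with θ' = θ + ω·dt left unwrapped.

(-2.2691, 2.0941, 0.5118)

θ' = 0.2618 + 0.5·0.5 = 0.5118
R = v/ω = 0.5/0.5 = 1.0000
x' = -2.5 + 1.0000·(sin 0.5118 − sin 0.2618) = -2.2691
y' = 2 − 1.0000·(cos 0.5118 − cos 0.2618) = 2.0941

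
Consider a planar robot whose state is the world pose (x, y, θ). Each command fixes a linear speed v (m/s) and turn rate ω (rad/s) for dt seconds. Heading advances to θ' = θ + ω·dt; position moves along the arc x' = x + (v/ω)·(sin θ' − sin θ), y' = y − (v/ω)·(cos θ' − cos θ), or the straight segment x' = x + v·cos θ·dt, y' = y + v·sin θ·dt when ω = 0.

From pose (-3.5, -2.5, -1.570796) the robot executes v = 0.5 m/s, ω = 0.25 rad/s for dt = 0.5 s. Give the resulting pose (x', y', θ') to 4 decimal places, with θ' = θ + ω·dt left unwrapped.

θ' = -1.5708 + 0.25·0.5 = -1.4458
R = v/ω = 0.5/0.25 = 2.0000
x' = -3.5 + 2.0000·(sin -1.4458 − sin -1.5708) = -3.4844
y' = -2.5 − 2.0000·(cos -1.4458 − cos -1.5708) = -2.7493

(-3.4844, -2.7493, -1.4458)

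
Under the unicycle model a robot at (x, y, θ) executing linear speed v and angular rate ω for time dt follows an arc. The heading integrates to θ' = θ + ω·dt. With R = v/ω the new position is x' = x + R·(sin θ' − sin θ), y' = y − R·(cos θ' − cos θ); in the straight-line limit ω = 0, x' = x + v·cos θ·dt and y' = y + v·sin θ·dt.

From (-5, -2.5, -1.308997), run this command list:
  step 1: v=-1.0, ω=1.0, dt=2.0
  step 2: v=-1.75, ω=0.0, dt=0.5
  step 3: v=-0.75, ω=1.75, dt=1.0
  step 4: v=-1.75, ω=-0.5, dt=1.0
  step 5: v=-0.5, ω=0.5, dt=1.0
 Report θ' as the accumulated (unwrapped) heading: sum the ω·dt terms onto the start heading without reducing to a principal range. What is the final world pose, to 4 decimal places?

step 1: θ'=0.6910 (R=-1.0000) → pose (-6.6032, -1.9882, 0.6910)
step 2: θ'=0.6910 (straight) → pose (-7.2775, -2.5459, 0.6910)
step 3: θ'=2.4410 (R=-0.4286) → pose (-7.2807, -3.2037, 2.4410)
step 4: θ'=1.9410 (R=3.5000) → pose (-6.2741, -4.6130, 1.9410)
step 5: θ'=2.4410 (R=-1.0000) → pose (-5.9865, -5.0157, 2.4410)

(-5.9865, -5.0157, 2.4410)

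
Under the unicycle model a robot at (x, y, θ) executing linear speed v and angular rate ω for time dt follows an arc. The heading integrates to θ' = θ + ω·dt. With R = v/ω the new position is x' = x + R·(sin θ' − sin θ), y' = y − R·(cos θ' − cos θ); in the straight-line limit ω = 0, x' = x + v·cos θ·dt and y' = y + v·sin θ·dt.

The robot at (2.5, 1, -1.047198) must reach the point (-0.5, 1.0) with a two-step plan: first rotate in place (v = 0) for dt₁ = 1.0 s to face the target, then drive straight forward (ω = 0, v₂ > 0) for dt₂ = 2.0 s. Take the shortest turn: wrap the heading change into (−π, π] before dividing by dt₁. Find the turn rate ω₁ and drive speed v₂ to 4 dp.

ω₁ = -2.0944, v₂ = 1.5000

heading to target = atan2(1−1, -0.5−2.5) = 3.1416
Δθ = wrap(3.1416 − -1.0472) = -2.0944; ω₁ = Δθ/dt₁ = -2.0944
distance = √((-0.5−2.5)² + (1−1)²) = 3.0000; v₂ = distance/dt₂ = 1.5000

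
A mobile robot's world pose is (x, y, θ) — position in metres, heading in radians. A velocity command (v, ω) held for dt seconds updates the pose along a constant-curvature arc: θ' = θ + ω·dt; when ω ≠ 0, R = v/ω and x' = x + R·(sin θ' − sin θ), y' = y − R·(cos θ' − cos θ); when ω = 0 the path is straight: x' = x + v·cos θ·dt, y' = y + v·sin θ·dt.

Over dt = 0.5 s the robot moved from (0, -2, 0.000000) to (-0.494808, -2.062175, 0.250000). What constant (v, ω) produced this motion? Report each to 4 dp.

Δθ = 0.250000 − 0.000000 = 0.250000
ω = Δθ/dt = 0.250000/0.5 = 0.5000
R = Δx/(sin θ' − sin θ) = -2.0000
v = R·ω = -2.0000·0.5000 = -1.0000

v = -1.0000, ω = 0.5000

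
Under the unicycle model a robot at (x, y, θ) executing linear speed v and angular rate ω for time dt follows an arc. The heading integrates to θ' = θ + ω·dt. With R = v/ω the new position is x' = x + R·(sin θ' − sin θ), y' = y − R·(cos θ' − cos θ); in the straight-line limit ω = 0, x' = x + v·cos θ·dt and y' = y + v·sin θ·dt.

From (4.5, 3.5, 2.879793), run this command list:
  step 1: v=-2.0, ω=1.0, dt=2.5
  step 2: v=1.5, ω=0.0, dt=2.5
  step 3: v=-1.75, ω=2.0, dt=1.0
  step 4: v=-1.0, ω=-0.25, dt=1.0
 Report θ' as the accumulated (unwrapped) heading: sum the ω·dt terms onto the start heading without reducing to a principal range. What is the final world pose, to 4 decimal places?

step 1: θ'=5.3798 (R=-2.0000) → pose (6.5885, 6.6697, 5.3798)
step 2: θ'=5.3798 (straight) → pose (8.9096, 3.7244, 5.3798)
step 3: θ'=7.3798 (R=-0.8750) → pose (7.4439, 3.5823, 7.3798)
step 4: θ'=7.1298 (R=4.0000) → pose (6.8813, 2.7587, 7.1298)

(6.8813, 2.7587, 7.1298)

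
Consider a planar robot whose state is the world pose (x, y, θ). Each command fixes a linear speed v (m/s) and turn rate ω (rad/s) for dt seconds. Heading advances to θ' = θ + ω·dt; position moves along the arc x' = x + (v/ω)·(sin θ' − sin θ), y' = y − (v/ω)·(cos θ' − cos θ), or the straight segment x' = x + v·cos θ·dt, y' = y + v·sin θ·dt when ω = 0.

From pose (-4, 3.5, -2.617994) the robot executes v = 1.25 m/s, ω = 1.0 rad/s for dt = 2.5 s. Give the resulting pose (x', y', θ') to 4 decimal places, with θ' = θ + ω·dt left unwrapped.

(-3.5222, 1.1762, -0.1180)

θ' = -2.6180 + 1.0·2.5 = -0.1180
R = v/ω = 1.25/1.0 = 1.2500
x' = -4 + 1.2500·(sin -0.1180 − sin -2.6180) = -3.5222
y' = 3.5 − 1.2500·(cos -0.1180 − cos -2.6180) = 1.1762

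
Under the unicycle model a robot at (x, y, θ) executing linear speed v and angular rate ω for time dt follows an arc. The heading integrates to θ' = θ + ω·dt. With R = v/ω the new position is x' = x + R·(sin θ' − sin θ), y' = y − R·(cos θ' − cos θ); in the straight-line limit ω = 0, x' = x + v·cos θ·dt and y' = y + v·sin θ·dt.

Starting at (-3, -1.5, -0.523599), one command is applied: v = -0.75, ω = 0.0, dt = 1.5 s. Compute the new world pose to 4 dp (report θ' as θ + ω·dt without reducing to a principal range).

θ' = -0.5236 + 0.0·1.5 = -0.5236
ω = 0 → straight: x' = -3 + -0.75·cos(-0.5236)·1.5 = -3.9743
y' = -1.5 + -0.75·sin(-0.5236)·1.5 = -0.9375

(-3.9743, -0.9375, -0.5236)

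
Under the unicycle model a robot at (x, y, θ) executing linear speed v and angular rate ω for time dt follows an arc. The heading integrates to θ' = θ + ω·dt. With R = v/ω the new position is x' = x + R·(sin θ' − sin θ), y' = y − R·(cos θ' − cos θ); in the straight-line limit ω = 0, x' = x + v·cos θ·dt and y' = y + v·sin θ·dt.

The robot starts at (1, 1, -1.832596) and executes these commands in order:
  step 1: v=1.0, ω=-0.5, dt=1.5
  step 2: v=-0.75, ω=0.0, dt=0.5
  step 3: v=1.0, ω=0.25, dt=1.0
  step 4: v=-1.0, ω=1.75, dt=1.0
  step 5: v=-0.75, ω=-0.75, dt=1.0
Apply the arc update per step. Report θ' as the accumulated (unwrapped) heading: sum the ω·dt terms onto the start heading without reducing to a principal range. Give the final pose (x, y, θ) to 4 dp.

(-0.8470, 0.8613, -1.3326)

step 1: θ'=-2.5826 (R=-2.0000) → pose (0.1288, -0.1779, -2.5826)
step 2: θ'=-2.5826 (straight) → pose (0.4467, 0.0209, -2.5826)
step 3: θ'=-2.3326 (R=4.0000) → pose (-0.3263, -0.6093, -2.3326)
step 4: θ'=-0.5826 (R=-0.5714) → pose (-0.4254, 0.2623, -0.5826)
step 5: θ'=-1.3326 (R=1.0000) → pose (-0.8470, 0.8613, -1.3326)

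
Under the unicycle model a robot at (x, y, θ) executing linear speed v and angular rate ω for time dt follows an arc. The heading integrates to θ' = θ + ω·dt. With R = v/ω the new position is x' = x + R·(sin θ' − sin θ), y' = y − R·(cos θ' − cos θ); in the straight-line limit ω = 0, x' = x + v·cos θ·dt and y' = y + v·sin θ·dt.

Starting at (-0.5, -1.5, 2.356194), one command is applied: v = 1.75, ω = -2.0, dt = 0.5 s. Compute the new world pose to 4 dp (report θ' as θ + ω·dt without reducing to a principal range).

(-0.7362, -0.6949, 1.3562)

θ' = 2.3562 + -2.0·0.5 = 1.3562
R = v/ω = 1.75/-2.0 = -0.8750
x' = -0.5 + -0.8750·(sin 1.3562 − sin 2.3562) = -0.7362
y' = -1.5 − -0.8750·(cos 1.3562 − cos 2.3562) = -0.6949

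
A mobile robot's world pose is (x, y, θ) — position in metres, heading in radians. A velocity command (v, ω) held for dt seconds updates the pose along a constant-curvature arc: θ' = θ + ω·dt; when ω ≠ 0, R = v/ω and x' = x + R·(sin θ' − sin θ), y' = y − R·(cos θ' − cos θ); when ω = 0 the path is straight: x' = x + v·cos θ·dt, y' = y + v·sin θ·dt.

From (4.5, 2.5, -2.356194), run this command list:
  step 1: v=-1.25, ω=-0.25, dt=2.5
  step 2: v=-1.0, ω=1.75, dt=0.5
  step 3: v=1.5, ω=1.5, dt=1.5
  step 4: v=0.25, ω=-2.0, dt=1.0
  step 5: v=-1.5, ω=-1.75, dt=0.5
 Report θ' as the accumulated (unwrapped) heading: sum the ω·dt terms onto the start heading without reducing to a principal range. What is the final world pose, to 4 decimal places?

(9.2589, 3.0587, -2.7312)

step 1: θ'=-2.9812 (R=5.0000) → pose (7.2370, 3.9003, -2.9812)
step 2: θ'=-2.1062 (R=-0.5714) → pose (7.6372, 4.1728, -2.1062)
step 3: θ'=0.1438 (R=1.0000) → pose (8.6406, 2.6730, 0.1438)
step 4: θ'=-1.8562 (R=-0.1250) → pose (8.7784, 2.5141, -1.8562)
step 5: θ'=-2.7312 (R=0.8571) → pose (9.2589, 3.0587, -2.7312)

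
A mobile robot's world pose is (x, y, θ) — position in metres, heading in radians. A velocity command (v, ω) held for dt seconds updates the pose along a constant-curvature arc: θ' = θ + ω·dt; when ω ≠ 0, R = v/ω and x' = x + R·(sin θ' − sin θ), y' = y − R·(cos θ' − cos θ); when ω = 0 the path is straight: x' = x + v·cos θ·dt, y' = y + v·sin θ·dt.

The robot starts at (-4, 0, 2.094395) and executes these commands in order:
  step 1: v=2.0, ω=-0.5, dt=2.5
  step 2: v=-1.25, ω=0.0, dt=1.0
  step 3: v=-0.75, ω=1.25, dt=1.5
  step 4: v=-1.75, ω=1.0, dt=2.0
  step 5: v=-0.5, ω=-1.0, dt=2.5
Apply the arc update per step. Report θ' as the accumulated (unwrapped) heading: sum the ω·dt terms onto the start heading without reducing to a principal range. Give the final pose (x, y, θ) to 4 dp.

(-0.7882, 4.6906, 2.2194)

step 1: θ'=0.8444 (R=-4.0000) → pose (-3.5262, 4.6567, 0.8444)
step 2: θ'=0.8444 (straight) → pose (-4.3564, 3.7223, 0.8444)
step 3: θ'=2.7194 (R=-0.6000) → pose (-4.1537, 2.7764, 2.7194)
step 4: θ'=4.7194 (R=-1.7500) → pose (-1.6867, 4.3850, 4.7194)
step 5: θ'=2.2194 (R=0.5000) → pose (-0.7882, 4.6906, 2.2194)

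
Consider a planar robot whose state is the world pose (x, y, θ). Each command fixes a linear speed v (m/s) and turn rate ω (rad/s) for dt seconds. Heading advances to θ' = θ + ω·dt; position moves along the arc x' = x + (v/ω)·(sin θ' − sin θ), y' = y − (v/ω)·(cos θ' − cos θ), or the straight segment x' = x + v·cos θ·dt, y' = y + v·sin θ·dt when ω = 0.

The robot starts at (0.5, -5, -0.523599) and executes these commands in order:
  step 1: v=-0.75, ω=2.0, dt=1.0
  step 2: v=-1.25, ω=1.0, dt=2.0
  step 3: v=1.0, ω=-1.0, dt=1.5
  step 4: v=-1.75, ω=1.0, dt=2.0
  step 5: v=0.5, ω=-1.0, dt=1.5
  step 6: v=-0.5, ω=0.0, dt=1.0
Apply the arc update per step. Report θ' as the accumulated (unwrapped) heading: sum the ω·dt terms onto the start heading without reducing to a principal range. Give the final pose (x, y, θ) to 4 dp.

(2.9662, -6.8886, 2.4764)

step 1: θ'=1.4764 (R=-0.3750) → pose (-0.0608, -5.2894, 1.4764)
step 2: θ'=3.4764 (R=-1.2500) → pose (1.5943, -6.5878, 3.4764)
step 3: θ'=1.9764 (R=-1.0000) → pose (0.3469, -6.0379, 1.9764)
step 4: θ'=3.9764 (R=-1.7500) → pose (3.2519, -6.5222, 3.9764)
step 5: θ'=2.4764 (R=-0.5000) → pose (2.5728, -6.5800, 2.4764)
step 6: θ'=2.4764 (straight) → pose (2.9662, -6.8886, 2.4764)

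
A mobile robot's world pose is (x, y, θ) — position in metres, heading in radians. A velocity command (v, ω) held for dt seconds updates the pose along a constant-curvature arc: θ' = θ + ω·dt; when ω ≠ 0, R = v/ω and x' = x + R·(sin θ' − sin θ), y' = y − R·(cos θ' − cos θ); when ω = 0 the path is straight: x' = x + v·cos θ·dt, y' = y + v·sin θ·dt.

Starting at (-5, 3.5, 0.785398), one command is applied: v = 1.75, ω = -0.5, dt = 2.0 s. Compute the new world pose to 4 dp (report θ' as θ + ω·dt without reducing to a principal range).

θ' = 0.7854 + -0.5·2.0 = -0.2146
R = v/ω = 1.75/-0.5 = -3.5000
x' = -5 + -3.5000·(sin -0.2146 − sin 0.7854) = -1.7798
y' = 3.5 − -3.5000·(cos -0.2146 − cos 0.7854) = 4.4448

(-1.7798, 4.4448, -0.2146)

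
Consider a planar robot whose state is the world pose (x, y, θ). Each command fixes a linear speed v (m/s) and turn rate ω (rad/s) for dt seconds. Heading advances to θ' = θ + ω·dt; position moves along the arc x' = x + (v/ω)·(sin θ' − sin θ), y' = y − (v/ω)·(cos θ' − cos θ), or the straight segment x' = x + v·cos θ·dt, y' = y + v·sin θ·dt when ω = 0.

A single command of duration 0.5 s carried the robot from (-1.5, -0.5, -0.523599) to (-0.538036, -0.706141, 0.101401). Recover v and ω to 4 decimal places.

v = 2.0000, ω = 1.2500

Δθ = 0.101401 − -0.523599 = 0.625000
ω = Δθ/dt = 0.625000/0.5 = 1.2500
R = Δx/(sin θ' − sin θ) = 1.6000
v = R·ω = 1.6000·1.2500 = 2.0000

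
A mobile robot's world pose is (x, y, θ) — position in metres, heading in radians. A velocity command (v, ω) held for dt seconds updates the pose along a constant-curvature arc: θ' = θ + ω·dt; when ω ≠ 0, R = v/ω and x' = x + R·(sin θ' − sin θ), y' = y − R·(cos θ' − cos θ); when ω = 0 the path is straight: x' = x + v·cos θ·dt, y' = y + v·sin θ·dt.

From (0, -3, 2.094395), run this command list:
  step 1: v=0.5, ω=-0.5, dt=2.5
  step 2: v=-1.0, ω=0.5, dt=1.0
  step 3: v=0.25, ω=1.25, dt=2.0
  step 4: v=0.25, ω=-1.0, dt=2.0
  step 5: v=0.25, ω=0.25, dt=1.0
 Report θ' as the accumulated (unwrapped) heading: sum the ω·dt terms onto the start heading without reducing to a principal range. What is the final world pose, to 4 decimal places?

(-1.1586, -2.1647, 2.0944)

step 1: θ'=0.8444 (R=-1.0000) → pose (0.1185, -1.8358, 0.8444)
step 2: θ'=1.3444 (R=-2.0000) → pose (-0.3354, -2.7152, 1.3444)
step 3: θ'=3.8444 (R=0.2000) → pose (-0.6595, -2.5177, 3.8444)
step 4: θ'=1.8444 (R=-0.2500) → pose (-1.0618, -2.3945, 1.8444)
step 5: θ'=2.0944 (R=1.0000) → pose (-1.1586, -2.1647, 2.0944)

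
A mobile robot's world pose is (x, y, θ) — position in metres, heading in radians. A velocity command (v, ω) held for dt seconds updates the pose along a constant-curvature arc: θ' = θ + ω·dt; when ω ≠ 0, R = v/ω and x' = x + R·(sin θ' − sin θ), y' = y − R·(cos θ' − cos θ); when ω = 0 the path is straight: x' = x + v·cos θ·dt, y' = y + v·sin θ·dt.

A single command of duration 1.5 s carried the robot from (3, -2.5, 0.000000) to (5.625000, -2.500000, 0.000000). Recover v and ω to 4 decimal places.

v = 1.7500, ω = 0.0000

Δθ = 0.000000 − 0.000000 = 0.000000
ω = Δθ/dt = 0.000000/1.5 = 0.0000
ω = 0 → v = (Δx·cos θ + Δy·sin θ)/dt = 1.7500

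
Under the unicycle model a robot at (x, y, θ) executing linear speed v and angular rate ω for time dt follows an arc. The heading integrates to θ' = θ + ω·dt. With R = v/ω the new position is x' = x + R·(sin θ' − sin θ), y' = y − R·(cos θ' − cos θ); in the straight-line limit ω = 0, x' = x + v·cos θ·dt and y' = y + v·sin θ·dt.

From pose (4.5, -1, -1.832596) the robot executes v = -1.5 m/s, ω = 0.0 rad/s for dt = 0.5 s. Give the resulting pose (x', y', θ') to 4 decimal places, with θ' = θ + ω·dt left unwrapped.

(4.6941, -0.2756, -1.8326)

θ' = -1.8326 + 0.0·0.5 = -1.8326
ω = 0 → straight: x' = 4.5 + -1.5·cos(-1.8326)·0.5 = 4.6941
y' = -1 + -1.5·sin(-1.8326)·0.5 = -0.2756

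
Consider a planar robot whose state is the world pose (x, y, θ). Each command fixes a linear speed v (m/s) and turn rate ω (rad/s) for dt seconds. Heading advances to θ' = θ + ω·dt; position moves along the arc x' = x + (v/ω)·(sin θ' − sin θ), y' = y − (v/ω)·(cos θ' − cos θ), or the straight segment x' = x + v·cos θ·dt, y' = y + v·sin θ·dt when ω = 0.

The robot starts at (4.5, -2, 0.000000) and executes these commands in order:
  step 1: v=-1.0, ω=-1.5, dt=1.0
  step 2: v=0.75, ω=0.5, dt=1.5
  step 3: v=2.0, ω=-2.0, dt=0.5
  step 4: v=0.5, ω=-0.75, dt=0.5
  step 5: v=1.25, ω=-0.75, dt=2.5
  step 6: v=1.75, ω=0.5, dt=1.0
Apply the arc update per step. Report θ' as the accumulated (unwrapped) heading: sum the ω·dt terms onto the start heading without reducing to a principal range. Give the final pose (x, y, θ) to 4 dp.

step 1: θ'=-1.5000 (R=0.6667) → pose (3.8350, -1.3805, -1.5000)
step 2: θ'=-0.7500 (R=1.5000) → pose (4.3088, -2.3719, -0.7500)
step 3: θ'=-1.7500 (R=-1.0000) → pose (4.6111, -3.2819, -1.7500)
step 4: θ'=-2.1250 (R=-0.6667) → pose (4.5220, -3.5139, -2.1250)
step 5: θ'=-4.0000 (R=-1.6667) → pose (1.8435, -3.7262, -4.0000)
step 6: θ'=-3.5000 (R=3.5000) → pose (0.4224, -2.7363, -3.5000)

(0.4224, -2.7363, -3.5000)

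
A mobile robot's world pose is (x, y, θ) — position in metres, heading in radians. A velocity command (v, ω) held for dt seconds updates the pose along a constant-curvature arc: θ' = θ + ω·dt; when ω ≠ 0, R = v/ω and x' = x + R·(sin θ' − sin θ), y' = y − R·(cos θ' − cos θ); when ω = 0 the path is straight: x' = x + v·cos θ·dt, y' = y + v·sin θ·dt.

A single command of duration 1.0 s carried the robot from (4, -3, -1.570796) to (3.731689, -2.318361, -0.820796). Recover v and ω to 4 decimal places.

Δθ = -0.820796 − -1.570796 = 0.750000
ω = Δθ/dt = 0.750000/1.0 = 0.7500
R = −Δy/(cos θ' − cos θ) = -1.0000
v = R·ω = -1.0000·0.7500 = -0.7500

v = -0.7500, ω = 0.7500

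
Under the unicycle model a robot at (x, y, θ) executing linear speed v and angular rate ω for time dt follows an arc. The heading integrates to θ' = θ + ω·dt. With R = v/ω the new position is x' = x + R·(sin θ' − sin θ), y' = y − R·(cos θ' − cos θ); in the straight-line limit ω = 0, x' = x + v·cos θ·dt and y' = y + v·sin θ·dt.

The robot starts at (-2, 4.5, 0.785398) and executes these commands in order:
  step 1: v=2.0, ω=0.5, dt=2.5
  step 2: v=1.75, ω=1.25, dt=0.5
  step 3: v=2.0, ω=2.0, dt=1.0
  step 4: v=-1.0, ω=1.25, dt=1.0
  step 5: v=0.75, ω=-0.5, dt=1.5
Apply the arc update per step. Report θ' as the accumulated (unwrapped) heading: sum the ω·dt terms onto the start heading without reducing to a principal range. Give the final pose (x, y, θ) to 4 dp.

step 1: θ'=2.0354 (R=4.0000) → pose (-1.2524, 9.1207, 2.0354)
step 2: θ'=2.6604 (R=1.4000) → pose (-1.8561, 9.7344, 2.6604)
step 3: θ'=4.6604 (R=1.0000) → pose (-3.3175, 8.8999, 4.6604)
step 4: θ'=5.9104 (R=-0.8000) → pose (-3.8251, 9.6866, 5.9104)
step 5: θ'=5.1604 (R=-1.5000) → pose (-3.0194, 8.9394, 5.1604)

(-3.0194, 8.9394, 5.1604)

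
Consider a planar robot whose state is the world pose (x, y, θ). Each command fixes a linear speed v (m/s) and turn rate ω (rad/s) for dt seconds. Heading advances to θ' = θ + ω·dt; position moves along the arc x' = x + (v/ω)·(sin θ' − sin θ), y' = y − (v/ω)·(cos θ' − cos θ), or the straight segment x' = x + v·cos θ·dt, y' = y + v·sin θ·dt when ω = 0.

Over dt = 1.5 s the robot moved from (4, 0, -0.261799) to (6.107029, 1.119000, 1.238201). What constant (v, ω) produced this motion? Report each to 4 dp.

Δθ = 1.238201 − -0.261799 = 1.500000
ω = Δθ/dt = 1.500000/1.5 = 1.0000
R = Δx/(sin θ' − sin θ) = 1.7500
v = R·ω = 1.7500·1.0000 = 1.7500

v = 1.7500, ω = 1.0000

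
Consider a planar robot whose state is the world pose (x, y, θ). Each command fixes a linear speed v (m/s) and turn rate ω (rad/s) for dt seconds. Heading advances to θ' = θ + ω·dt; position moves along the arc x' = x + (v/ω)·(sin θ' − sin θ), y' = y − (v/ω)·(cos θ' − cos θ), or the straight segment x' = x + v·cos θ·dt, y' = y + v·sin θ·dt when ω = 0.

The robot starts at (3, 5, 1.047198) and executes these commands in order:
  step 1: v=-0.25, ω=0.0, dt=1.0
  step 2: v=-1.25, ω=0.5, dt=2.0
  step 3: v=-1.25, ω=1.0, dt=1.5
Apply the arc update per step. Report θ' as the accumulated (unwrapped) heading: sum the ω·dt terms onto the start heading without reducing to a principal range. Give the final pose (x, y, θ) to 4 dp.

step 1: θ'=1.0472 (straight) → pose (2.8750, 4.7835, 1.0472)
step 2: θ'=2.0472 (R=-2.5000) → pose (2.8184, 2.3870, 2.0472)
step 3: θ'=3.5472 (R=-1.2500) → pose (4.4225, 1.8117, 3.5472)

(4.4225, 1.8117, 3.5472)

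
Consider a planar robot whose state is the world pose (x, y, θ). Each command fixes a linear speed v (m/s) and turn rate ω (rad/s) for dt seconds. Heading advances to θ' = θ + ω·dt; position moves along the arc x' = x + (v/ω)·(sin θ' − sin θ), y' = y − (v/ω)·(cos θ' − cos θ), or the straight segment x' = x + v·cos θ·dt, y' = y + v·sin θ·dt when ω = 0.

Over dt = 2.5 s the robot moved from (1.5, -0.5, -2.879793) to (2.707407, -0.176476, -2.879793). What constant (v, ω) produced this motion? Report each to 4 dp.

Δθ = -2.879793 − -2.879793 = 0.000000
ω = Δθ/dt = 0.000000/2.5 = 0.0000
ω = 0 → v = (Δx·cos θ + Δy·sin θ)/dt = -0.5000

v = -0.5000, ω = 0.0000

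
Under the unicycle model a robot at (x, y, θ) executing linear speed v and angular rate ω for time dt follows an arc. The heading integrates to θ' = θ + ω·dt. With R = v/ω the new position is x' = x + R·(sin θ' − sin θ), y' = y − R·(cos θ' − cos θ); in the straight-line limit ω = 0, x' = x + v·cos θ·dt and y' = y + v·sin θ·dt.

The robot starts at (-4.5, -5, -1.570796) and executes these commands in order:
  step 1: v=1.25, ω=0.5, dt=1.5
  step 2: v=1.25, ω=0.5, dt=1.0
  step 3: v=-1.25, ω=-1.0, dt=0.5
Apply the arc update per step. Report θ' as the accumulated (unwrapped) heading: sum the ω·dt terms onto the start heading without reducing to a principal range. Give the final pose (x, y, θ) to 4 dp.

(-3.3088, -7.0383, -0.8208)

step 1: θ'=-0.8208 (R=2.5000) → pose (-3.8292, -6.7041, -0.8208)
step 2: θ'=-0.3208 (R=2.5000) → pose (-2.7883, -7.3725, -0.3208)
step 3: θ'=-0.8208 (R=1.2500) → pose (-3.3088, -7.0383, -0.8208)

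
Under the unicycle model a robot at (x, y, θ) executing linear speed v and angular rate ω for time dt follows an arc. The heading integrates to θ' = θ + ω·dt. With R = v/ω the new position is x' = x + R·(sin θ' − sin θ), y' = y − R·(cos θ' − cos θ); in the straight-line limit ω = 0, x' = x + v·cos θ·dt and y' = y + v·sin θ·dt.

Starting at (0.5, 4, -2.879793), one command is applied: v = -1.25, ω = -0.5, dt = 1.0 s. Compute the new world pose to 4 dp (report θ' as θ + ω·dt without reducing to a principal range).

(1.7369, 4.0146, -3.3798)

θ' = -2.8798 + -0.5·1.0 = -3.3798
R = v/ω = -1.25/-0.5 = 2.5000
x' = 0.5 + 2.5000·(sin -3.3798 − sin -2.8798) = 1.7369
y' = 4 − 2.5000·(cos -3.3798 − cos -2.8798) = 4.0146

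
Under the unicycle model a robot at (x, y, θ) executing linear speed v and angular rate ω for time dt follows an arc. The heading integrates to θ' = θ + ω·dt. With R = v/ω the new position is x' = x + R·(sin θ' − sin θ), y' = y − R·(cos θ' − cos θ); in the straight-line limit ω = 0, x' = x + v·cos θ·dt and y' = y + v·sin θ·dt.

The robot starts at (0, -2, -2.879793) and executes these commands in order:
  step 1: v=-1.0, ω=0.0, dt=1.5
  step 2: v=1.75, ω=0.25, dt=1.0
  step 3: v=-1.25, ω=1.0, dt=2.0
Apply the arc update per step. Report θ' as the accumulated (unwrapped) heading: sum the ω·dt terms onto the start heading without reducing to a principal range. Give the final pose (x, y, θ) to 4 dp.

(-0.0436, -0.1702, -0.6298)

step 1: θ'=-2.8798 (straight) → pose (1.4489, -1.6118, -2.8798)
step 2: θ'=-2.6298 (R=7.0000) → pose (-0.1676, -2.2702, -2.6298)
step 3: θ'=-0.6298 (R=-1.2500) → pose (-0.0436, -0.1702, -0.6298)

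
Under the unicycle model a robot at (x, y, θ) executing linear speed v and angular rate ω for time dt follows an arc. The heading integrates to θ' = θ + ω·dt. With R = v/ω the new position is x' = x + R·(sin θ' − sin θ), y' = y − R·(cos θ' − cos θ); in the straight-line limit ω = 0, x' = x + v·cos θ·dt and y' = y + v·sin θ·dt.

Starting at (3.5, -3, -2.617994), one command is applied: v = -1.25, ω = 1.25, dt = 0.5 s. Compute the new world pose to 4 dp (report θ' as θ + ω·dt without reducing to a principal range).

θ' = -2.6180 + 1.25·0.5 = -1.9930
R = v/ω = -1.25/1.25 = -1.0000
x' = 3.5 + -1.0000·(sin -1.9930 − sin -2.6180) = 3.9122
y' = -3 − -1.0000·(cos -1.9930 − cos -2.6180) = -2.5437

(3.9122, -2.5437, -1.9930)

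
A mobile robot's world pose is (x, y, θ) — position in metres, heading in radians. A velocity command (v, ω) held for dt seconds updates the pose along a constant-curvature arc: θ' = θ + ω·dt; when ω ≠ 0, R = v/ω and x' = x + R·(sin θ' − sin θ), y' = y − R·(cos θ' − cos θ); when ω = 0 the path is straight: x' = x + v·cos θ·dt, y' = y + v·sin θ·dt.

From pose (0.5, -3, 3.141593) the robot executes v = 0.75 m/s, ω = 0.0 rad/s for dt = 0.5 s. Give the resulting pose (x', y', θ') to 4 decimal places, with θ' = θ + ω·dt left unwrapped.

θ' = 3.1416 + 0.0·0.5 = 3.1416
ω = 0 → straight: x' = 0.5 + 0.75·cos(3.1416)·0.5 = 0.1250
y' = -3 + 0.75·sin(3.1416)·0.5 = -3.0000

(0.1250, -3.0000, 3.1416)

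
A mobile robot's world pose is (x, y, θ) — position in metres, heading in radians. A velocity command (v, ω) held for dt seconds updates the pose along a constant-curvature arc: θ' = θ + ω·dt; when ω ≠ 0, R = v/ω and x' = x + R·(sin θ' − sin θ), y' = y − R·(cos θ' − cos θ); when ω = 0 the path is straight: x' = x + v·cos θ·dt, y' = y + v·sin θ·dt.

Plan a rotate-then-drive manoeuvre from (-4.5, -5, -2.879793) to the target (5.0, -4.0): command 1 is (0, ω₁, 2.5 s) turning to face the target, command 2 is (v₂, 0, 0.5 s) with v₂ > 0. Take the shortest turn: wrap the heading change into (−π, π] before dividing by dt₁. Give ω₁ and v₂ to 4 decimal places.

ω₁ = 1.1939, v₂ = 19.1050

heading to target = atan2(-4−-5, 5−-4.5) = 0.1049
Δθ = wrap(0.1049 − -2.8798) = 2.9847; ω₁ = Δθ/dt₁ = 1.1939
distance = √((5−-4.5)² + (-4−-5)²) = 9.5525; v₂ = distance/dt₂ = 19.1050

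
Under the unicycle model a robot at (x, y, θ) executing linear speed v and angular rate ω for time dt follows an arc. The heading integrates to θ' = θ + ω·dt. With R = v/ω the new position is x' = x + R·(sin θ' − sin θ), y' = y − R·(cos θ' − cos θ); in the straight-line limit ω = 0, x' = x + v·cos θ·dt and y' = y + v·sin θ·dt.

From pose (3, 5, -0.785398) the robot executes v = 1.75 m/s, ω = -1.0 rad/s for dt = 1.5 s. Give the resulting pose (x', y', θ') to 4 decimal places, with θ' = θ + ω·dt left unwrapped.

θ' = -0.7854 + -1.0·1.5 = -2.2854
R = v/ω = 1.75/-1.0 = -1.7500
x' = 3 + -1.7500·(sin -2.2854 − sin -0.7854) = 3.0844
y' = 5 − -1.7500·(cos -2.2854 − cos -0.7854) = 2.6158

(3.0844, 2.6158, -2.2854)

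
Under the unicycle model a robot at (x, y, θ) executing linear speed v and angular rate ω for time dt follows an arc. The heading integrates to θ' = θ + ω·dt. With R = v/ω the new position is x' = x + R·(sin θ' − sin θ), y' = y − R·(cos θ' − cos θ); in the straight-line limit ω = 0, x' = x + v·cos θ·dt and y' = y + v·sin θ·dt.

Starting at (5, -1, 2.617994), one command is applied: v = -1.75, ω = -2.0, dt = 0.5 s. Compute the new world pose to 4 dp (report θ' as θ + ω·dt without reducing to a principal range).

θ' = 2.6180 + -2.0·0.5 = 1.6180
R = v/ω = -1.75/-2.0 = 0.8750
x' = 5 + 0.8750·(sin 1.6180 − sin 2.6180) = 5.4365
y' = -1 − 0.8750·(cos 1.6180 − cos 2.6180) = -1.7165

(5.4365, -1.7165, 1.6180)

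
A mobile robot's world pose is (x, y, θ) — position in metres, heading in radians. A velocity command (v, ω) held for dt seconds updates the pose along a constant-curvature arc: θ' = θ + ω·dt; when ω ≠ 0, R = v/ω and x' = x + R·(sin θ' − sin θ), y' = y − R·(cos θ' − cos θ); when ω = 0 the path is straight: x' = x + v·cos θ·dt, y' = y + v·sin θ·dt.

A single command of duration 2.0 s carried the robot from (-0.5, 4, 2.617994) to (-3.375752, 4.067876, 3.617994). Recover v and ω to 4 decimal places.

v = 1.5000, ω = 0.5000

Δθ = 3.617994 − 2.617994 = 1.000000
ω = Δθ/dt = 1.000000/2.0 = 0.5000
R = Δx/(sin θ' − sin θ) = 3.0000
v = R·ω = 3.0000·0.5000 = 1.5000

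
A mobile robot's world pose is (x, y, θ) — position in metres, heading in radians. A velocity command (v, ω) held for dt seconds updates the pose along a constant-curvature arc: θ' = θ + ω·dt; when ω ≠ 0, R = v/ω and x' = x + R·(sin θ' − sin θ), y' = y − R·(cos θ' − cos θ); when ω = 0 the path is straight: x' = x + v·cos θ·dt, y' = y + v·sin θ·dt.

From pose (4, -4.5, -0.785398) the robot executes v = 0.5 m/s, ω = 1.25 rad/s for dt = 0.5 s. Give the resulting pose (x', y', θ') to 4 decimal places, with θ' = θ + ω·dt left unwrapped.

θ' = -0.7854 + 1.25·0.5 = -0.1604
R = v/ω = 0.5/1.25 = 0.4000
x' = 4 + 0.4000·(sin -0.1604 − sin -0.7854) = 4.2190
y' = -4.5 − 0.4000·(cos -0.1604 − cos -0.7854) = -4.6120

(4.2190, -4.6120, -0.1604)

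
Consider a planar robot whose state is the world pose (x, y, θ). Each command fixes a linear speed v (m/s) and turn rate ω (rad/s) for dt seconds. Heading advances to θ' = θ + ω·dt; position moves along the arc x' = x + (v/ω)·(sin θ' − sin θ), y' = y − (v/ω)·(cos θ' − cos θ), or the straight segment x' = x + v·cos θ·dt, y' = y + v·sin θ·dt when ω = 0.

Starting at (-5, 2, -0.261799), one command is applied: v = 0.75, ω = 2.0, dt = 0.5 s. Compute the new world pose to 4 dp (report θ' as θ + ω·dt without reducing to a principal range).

θ' = -0.2618 + 2.0·0.5 = 0.7382
R = v/ω = 0.75/2.0 = 0.3750
x' = -5 + 0.3750·(sin 0.7382 − sin -0.2618) = -4.6506
y' = 2 − 0.3750·(cos 0.7382 − cos -0.2618) = 2.0848

(-4.6506, 2.0848, 0.7382)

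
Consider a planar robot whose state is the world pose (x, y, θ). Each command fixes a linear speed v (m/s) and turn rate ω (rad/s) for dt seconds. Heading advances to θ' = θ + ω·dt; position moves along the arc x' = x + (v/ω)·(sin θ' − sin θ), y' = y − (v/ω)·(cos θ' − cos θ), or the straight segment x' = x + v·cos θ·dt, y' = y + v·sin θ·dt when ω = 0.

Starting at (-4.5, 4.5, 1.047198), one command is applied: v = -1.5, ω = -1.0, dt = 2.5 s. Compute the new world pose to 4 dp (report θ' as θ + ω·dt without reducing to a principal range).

(-7.2886, 5.0734, -1.4528)

θ' = 1.0472 + -1.0·2.5 = -1.4528
R = v/ω = -1.5/-1.0 = 1.5000
x' = -4.5 + 1.5000·(sin -1.4528 − sin 1.0472) = -7.2886
y' = 4.5 − 1.5000·(cos -1.4528 − cos 1.0472) = 5.0734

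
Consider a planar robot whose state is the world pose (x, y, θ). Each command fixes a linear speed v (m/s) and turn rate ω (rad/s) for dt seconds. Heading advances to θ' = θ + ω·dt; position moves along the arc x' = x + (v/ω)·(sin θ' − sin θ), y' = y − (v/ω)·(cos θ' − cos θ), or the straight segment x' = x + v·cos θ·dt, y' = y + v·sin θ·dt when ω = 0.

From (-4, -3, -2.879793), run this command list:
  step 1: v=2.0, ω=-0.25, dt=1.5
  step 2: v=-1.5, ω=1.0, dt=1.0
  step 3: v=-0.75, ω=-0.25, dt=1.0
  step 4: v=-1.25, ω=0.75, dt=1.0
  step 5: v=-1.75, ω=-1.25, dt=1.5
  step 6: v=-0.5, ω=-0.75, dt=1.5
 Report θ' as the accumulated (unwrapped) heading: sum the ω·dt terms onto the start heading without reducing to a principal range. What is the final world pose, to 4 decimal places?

(-2.0670, -0.7642, -4.7548)

step 1: θ'=-3.2548 (R=-8.0000) → pose (-6.9742, -3.2214, -3.2548)
step 2: θ'=-2.2548 (R=-1.5000) → pose (-5.6422, -2.6788, -2.2548)
step 3: θ'=-2.5048 (R=3.0000) → pose (-5.1009, -2.1625, -2.5048)
step 4: θ'=-1.7548 (R=-1.6667) → pose (-4.4534, -1.1274, -1.7548)
step 5: θ'=-3.6298 (R=1.4000) → pose (-2.4204, -0.1471, -3.6298)
step 6: θ'=-4.7548 (R=0.6667) → pose (-2.0670, -0.7642, -4.7548)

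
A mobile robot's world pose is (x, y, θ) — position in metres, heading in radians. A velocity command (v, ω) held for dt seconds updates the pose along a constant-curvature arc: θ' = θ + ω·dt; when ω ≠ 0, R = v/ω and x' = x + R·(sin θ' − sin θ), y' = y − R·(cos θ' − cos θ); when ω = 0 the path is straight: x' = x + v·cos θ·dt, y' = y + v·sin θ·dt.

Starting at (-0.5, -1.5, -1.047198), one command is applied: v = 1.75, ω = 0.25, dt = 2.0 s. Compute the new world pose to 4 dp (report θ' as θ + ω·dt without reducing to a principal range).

θ' = -1.0472 + 0.25·2.0 = -0.5472
R = v/ω = 1.75/0.25 = 7.0000
x' = -0.5 + 7.0000·(sin -0.5472 − sin -1.0472) = 1.9201
y' = -1.5 − 7.0000·(cos -0.5472 − cos -1.0472) = -3.9779

(1.9201, -3.9779, -0.5472)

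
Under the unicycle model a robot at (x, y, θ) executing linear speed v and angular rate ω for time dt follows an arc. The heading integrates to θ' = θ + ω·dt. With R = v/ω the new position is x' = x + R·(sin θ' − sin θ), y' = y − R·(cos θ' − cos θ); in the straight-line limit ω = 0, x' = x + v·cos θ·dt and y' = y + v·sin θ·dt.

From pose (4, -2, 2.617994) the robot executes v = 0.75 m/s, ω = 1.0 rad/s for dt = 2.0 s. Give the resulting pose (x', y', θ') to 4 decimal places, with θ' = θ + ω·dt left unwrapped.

(2.8783, -2.5788, 4.6180)

θ' = 2.6180 + 1.0·2.0 = 4.6180
R = v/ω = 0.75/1.0 = 0.7500
x' = 4 + 0.7500·(sin 4.6180 − sin 2.6180) = 2.8783
y' = -2 − 0.7500·(cos 4.6180 − cos 2.6180) = -2.5788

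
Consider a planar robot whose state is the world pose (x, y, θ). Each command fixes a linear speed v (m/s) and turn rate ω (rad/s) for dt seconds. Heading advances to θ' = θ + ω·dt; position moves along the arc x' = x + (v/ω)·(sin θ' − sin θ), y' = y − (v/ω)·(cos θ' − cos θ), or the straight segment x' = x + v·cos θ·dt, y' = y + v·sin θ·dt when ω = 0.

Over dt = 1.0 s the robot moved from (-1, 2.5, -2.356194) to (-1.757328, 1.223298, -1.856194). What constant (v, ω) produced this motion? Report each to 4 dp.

Δθ = -1.856194 − -2.356194 = 0.500000
ω = Δθ/dt = 0.500000/1.0 = 0.5000
R = −Δy/(cos θ' − cos θ) = 3.0000
v = R·ω = 3.0000·0.5000 = 1.5000

v = 1.5000, ω = 0.5000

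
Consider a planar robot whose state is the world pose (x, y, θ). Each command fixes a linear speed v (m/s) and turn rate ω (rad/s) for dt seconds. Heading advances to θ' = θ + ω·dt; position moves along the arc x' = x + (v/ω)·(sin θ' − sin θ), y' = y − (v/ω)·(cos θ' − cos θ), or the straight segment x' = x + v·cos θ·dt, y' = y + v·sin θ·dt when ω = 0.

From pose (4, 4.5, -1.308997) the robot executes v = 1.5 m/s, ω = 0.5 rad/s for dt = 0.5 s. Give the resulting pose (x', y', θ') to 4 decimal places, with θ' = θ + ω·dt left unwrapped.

θ' = -1.3090 + 0.5·0.5 = -1.0590
R = v/ω = 1.5/0.5 = 3.0000
x' = 4 + 3.0000·(sin -1.0590 − sin -1.3090) = 4.2822
y' = 4.5 − 3.0000·(cos -1.0590 − cos -1.3090) = 3.8072

(4.2822, 3.8072, -1.0590)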